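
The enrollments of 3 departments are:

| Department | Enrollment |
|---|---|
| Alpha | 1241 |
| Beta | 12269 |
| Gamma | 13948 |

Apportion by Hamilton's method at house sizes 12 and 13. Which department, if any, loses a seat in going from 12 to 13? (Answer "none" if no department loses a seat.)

Alpha

At 12 seats: Alpha 1, Beta 5, Gamma 6.
At 13 seats: Alpha 0, Beta 6, Gamma 7.
Alpha drops from 1 to 0.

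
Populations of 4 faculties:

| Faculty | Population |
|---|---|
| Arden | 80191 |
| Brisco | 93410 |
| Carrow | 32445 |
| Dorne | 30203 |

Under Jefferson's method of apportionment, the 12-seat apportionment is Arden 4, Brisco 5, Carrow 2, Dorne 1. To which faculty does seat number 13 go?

Priority for the next seat is population ÷ (current seats + 1).
Priorities: Arden 16038.200, Brisco 15568.333, Carrow 10815.000, Dorne 15101.500.
Highest priority: Arden.

Arden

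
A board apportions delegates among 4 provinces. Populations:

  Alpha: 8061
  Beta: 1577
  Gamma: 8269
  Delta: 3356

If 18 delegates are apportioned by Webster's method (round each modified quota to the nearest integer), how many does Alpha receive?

7

Standard divisor 21263/18 ≈ 1181.278; standard quotas: Alpha 6.824, Beta 1.335, Gamma 7.000, Delta 2.841.
Rounding to the nearest integer gives Alpha 7, Beta 1, Gamma 7, Delta 3 — total 18, matching the house size, so no adjustment is needed.
Alpha receives 7.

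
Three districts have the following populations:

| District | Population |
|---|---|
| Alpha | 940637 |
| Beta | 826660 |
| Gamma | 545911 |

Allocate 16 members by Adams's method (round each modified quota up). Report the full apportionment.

Alpha: 6; Beta: 6; Gamma: 4

Standard divisor 2313208/16 ≈ 144575.5; standard quotas: Alpha 6.506, Beta 5.718, Gamma 3.776.
Rounding up gives 7, 6, 4 = 17 seats, so the divisor must be adjusted.
With modified divisor 161100: modified quotas Alpha 5.839, Beta 5.131, Gamma 3.389.
Rounding up: Alpha 6, Beta 6, Gamma 4 (total 16).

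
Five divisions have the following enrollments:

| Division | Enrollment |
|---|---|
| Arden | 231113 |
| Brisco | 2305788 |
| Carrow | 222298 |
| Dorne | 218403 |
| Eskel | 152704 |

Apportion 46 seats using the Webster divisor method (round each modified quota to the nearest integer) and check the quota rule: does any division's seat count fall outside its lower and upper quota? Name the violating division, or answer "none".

Brisco

Standard quotas: Arden 3.396, Brisco 33.884, Carrow 3.267, Dorne 3.209, Eskel 2.244.
Webster allocation: Arden 3, Brisco 35, Carrow 3, Dorne 3, Eskel 2.
Brisco has quota 33.884 (lower 33, upper 34) but receives 35 — outside the quota interval.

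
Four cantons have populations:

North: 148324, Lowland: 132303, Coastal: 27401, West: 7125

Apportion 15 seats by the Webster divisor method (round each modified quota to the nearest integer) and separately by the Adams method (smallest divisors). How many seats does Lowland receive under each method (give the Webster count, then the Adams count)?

7 and 6

Webster: North 7, Lowland 7, Coastal 1, West 0.
Adams: North 6, Lowland 6, Coastal 2, West 1.
Lowland gets 7 under Webster and 6 under Adams.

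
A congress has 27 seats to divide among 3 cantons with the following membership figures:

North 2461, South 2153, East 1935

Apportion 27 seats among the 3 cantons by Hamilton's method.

The standard divisor is 6549/27 ≈ 242.556.
Standard quotas: North 10.146, South 8.876, East 7.978.
Lower quotas: North 10, South 8, East 7 (sum 25, leaving 2 seats).
Remainders in descending order: East 0.978, South 0.876, North 0.146.
The surplus seats go to East, South.

North=10, South=9, East=8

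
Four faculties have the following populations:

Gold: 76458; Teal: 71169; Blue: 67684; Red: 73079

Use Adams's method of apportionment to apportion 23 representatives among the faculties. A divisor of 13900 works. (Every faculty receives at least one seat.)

With modified divisor 13900: modified quotas Gold 5.501, Teal 5.120, Blue 4.869, Red 5.257.
Rounding up: Gold 6, Teal 6, Blue 5, Red 6 (total 23).

Gold 6, Teal 6, Blue 5, Red 6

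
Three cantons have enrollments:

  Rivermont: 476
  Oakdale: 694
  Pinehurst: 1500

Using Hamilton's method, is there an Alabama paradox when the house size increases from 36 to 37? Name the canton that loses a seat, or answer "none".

At 36 seats: Rivermont 7, Oakdale 9, Pinehurst 20.
At 37 seats: Rivermont 6, Oakdale 10, Pinehurst 21.
Rivermont drops from 7 to 6.

Rivermont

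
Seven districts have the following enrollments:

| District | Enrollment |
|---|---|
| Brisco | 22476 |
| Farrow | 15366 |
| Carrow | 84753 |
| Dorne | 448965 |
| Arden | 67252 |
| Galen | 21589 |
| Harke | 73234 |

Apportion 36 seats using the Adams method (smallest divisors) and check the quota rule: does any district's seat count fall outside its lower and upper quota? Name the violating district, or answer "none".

Standard quotas: Brisco 1.103, Farrow 0.754, Carrow 4.159, Dorne 22.031, Arden 3.300, Galen 1.059, Harke 3.594.
Adams allocation: Brisco 2, Farrow 1, Carrow 4, Dorne 21, Arden 3, Galen 1, Harke 4.
Dorne has quota 22.031 (lower 22, upper 23) but receives 21 — outside the quota interval.

Dorne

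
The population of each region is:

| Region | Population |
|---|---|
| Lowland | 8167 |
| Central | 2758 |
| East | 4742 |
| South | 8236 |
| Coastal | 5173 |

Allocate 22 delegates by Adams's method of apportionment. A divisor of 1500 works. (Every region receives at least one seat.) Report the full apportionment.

Lowland 6, Central 2, East 4, South 6, Coastal 4

With modified divisor 1500: modified quotas Lowland 5.445, Central 1.839, East 3.161, South 5.491, Coastal 3.449.
Rounding up: Lowland 6, Central 2, East 4, South 6, Coastal 4 (total 22).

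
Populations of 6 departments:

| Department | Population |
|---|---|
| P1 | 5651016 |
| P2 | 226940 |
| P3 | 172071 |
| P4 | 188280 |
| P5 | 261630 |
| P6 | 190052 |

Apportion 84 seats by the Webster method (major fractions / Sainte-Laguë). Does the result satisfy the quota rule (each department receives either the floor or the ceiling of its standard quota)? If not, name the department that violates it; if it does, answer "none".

Standard quotas: P1 70.955, P2 2.849, P3 2.161, P4 2.364, P5 3.285, P6 2.386.
Webster allocation: P1 72, P2 3, P3 2, P4 2, P5 3, P6 2.
P1 has quota 70.955 (lower 70, upper 71) but receives 72 — outside the quota interval.

P1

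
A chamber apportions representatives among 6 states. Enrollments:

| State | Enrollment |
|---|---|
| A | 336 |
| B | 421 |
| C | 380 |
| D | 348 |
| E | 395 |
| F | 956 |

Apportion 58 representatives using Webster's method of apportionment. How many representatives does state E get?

8

Standard divisor 2836/58 ≈ 48.897; standard quotas: A 6.872, B 8.610, C 7.772, D 7.117, E 8.078, F 19.551.
Rounding to the nearest integer gives 7, 9, 8, 7, 8, 20 = 59 seats, so the divisor must be adjusted.
With modified divisor 49.3: modified quotas A 6.815, B 8.540, C 7.708, D 7.059, E 8.012, F 19.391.
Rounding to the nearest integer: A 7, B 9, C 8, D 7, E 8, F 19 (total 58).
E receives 8.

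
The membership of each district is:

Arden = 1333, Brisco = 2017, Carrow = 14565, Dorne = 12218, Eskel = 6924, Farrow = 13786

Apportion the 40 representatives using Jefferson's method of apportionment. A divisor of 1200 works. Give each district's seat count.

Arden 1, Brisco 1, Carrow 12, Dorne 10, Eskel 5, Farrow 11

With modified divisor 1200: modified quotas Arden 1.111, Brisco 1.681, Carrow 12.137, Dorne 10.182, Eskel 5.770, Farrow 11.488.
Rounding down: Arden 1, Brisco 1, Carrow 12, Dorne 10, Eskel 5, Farrow 11 (total 40).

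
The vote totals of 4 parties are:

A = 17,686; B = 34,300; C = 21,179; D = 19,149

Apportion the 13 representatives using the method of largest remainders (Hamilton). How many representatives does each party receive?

A 2; B 5; C 3; D 3

The standard divisor is 92314/13 ≈ 7101.077.
Standard quotas: A 2.4906, B 4.8303, C 2.9825, D 2.6966.
Lower quotas: A 2, B 4, C 2, D 2 (sum 10, leaving 3 seats).
Remainders in descending order: C 0.9825, B 0.8303, D 0.6966, A 0.4906.
Largest remainders: C, B, D receive the extra seats.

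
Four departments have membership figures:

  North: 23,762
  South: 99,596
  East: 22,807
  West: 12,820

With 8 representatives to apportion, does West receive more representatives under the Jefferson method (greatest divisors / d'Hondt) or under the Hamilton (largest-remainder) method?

Hamilton

Jefferson: North 1, South 6, East 1, West 0.
Hamilton: North 1, South 5, East 1, West 1.
West gets 0 under Jefferson and 1 under Hamilton.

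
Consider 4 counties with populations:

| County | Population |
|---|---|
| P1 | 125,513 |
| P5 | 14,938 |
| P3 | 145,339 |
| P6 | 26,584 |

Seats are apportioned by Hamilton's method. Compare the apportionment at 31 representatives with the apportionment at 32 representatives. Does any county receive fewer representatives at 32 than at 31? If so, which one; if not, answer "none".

P5

At 31 seats: P1 12, P5 2, P3 14, P6 3.
At 32 seats: P1 13, P5 1, P3 15, P6 3.
P5 drops from 2 to 1.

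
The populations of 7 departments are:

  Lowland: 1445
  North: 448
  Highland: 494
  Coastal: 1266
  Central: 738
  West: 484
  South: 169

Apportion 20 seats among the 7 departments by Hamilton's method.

Lowland=6; North=2; Highland=2; Coastal=5; Central=3; West=2; South=0

Standard divisor: 5044 ÷ 20 ≈ 252.2.
Standard quotas: Lowland 5.730, North 1.776, Highland 1.959, Coastal 5.020, Central 2.926, West 1.919, South 0.670.
Lower quotas: Lowland 5, North 1, Highland 1, Coastal 5, Central 2, West 1, South 0 (sum 15, leaving 5 seats).
Remainders in descending order: Highland 0.959, Central 0.926, West 0.919, North 0.776, Lowland 0.730, South 0.670, Coastal 0.020.
The surplus seats go to Highland, Central, West, North, Lowland.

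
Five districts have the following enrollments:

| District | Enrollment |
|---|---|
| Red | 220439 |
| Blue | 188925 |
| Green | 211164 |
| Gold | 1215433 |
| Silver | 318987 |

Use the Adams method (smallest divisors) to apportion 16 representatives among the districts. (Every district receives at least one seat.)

Red 2, Blue 2, Green 2, Gold 8, Silver 2

Standard divisor 2154948/16 ≈ 134684.25; standard quotas: Red 1.637, Blue 1.403, Green 1.568, Gold 9.024, Silver 2.368.
Rounding up gives 2, 2, 2, 10, 3 = 19 seats, so the divisor must be adjusted.
With modified divisor 166600: modified quotas Red 1.323, Blue 1.134, Green 1.267, Gold 7.296, Silver 1.915.
Rounding up: Red 2, Blue 2, Green 2, Gold 8, Silver 2 (total 16).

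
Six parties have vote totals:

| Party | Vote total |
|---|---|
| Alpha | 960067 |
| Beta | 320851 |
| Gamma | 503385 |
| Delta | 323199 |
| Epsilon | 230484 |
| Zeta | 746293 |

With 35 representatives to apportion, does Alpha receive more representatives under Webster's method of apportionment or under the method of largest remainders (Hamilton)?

Webster: Alpha 10, Beta 4, Gamma 6, Delta 4, Epsilon 3, Zeta 8.
Hamilton: Alpha 11, Beta 4, Gamma 6, Delta 4, Epsilon 2, Zeta 8.
Alpha gets 10 under Webster and 11 under Hamilton.

Hamilton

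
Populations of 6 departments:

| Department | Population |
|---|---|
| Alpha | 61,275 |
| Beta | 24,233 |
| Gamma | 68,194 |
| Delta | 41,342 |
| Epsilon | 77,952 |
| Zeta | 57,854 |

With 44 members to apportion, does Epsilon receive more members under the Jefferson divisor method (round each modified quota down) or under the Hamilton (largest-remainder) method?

Jefferson: Alpha 8, Beta 3, Gamma 9, Delta 5, Epsilon 11, Zeta 8.
Hamilton: Alpha 8, Beta 3, Gamma 9, Delta 6, Epsilon 10, Zeta 8.
Epsilon gets 11 under Jefferson and 10 under Hamilton.

Jefferson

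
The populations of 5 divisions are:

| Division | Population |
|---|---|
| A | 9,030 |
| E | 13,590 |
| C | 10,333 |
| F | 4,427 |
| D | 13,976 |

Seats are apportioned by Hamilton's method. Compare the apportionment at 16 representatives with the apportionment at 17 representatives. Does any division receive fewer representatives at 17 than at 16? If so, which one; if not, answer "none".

At 16 seats: A 3, E 4, C 3, F 2, D 4.
At 17 seats: A 3, E 5, C 3, F 1, D 5.
F drops from 2 to 1.

F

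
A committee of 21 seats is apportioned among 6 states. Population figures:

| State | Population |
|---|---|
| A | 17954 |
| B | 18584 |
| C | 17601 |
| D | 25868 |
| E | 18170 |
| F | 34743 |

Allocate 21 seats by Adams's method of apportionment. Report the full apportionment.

A: 3, B: 3, C: 3, D: 4, E: 3, F: 5

Standard divisor 132920/21 ≈ 6329.524; standard quotas: A 2.837, B 2.936, C 2.781, D 4.087, E 2.871, F 5.489.
Rounding up gives 3, 3, 3, 5, 3, 6 = 23 seats, so the divisor must be adjusted.
With modified divisor 7800: modified quotas A 2.302, B 2.383, C 2.257, D 3.316, E 2.329, F 4.454.
Rounding up: A 3, B 3, C 3, D 4, E 3, F 5 (total 21).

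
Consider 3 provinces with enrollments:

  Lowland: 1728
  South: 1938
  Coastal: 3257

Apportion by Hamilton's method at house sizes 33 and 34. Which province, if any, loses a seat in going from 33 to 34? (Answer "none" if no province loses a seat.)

At 33 seats: Lowland 8, South 9, Coastal 16.
At 34 seats: Lowland 8, South 10, Coastal 16.
No province's allocation decreased.

none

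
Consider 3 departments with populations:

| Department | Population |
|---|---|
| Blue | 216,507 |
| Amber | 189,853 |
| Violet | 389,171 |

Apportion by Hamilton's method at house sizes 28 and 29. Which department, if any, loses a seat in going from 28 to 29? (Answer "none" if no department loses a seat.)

At 28 seats: Blue 7, Amber 7, Violet 14.
At 29 seats: Blue 8, Amber 7, Violet 14.
No department's allocation decreased.

none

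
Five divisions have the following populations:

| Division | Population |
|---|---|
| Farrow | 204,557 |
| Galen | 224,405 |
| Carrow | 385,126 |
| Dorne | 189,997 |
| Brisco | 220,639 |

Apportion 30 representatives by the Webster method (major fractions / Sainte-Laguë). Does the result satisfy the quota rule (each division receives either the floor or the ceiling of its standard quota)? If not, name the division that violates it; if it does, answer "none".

none

Standard quotas: Farrow 5.011, Galen 5.497, Carrow 9.434, Dorne 4.654, Brisco 5.405.
Webster allocation: Farrow 5, Galen 6, Carrow 9, Dorne 5, Brisco 5.
Every allocation lies between the lower and upper quota.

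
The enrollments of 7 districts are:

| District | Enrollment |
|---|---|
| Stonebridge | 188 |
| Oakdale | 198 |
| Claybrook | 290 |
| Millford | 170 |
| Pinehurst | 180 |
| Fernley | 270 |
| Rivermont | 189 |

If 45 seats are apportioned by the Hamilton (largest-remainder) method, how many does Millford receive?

Standard divisor: 1485 ÷ 45 = 33.
Standard quotas: Stonebridge 5.697, Oakdale 6.000, Claybrook 8.788, Millford 5.152, Pinehurst 5.455, Fernley 8.182, Rivermont 5.727.
Lower quotas: Stonebridge 5, Oakdale 6, Claybrook 8, Millford 5, Pinehurst 5, Fernley 8, Rivermont 5 (sum 42, leaving 3 seats).
Remainders in descending order: Claybrook 0.788, Rivermont 0.727, Stonebridge 0.697, Pinehurst 0.455, Fernley 0.182, Millford 0.152, Oakdale 0.000.
The surplus seats go to Claybrook, Rivermont, Stonebridge.
Millford receives 5.

5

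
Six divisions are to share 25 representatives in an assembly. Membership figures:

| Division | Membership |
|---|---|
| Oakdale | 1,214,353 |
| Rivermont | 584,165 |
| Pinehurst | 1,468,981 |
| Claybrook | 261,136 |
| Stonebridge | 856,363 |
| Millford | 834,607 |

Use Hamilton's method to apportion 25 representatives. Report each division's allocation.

Oakdale 6; Rivermont 3; Pinehurst 7; Claybrook 1; Stonebridge 4; Millford 4

Total 5219605; standard divisor 5219605/25 ≈ 208784.2.
Standard quotas: Oakdale 5.8163, Rivermont 2.7979, Pinehurst 7.0359, Claybrook 1.2507, Stonebridge 4.1017, Millford 3.9975.
Lower quotas: Oakdale 5, Rivermont 2, Pinehurst 7, Claybrook 1, Stonebridge 4, Millford 3 (sum 22, leaving 3 seats).
Remainders in descending order: Millford 0.9975, Oakdale 0.8163, Rivermont 0.7979, Claybrook 0.2507, Stonebridge 0.1017, Pinehurst 0.0359.
The surplus seats go to Millford, Oakdale, Rivermont.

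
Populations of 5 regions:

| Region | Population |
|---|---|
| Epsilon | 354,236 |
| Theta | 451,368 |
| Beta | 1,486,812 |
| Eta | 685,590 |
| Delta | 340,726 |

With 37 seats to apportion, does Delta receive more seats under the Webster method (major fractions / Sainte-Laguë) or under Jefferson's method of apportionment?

Webster: Epsilon 4, Theta 5, Beta 16, Eta 8, Delta 4.
Jefferson: Epsilon 4, Theta 5, Beta 17, Eta 8, Delta 3.
Delta gets 4 under Webster and 3 under Jefferson.

Webster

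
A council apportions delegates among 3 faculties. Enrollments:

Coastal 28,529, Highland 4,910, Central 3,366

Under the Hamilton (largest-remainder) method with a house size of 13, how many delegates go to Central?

1

Total 36805; standard divisor 36805/13 ≈ 2831.154.
Standard quotas: Coastal 10.0768, Highland 1.7343, Central 1.1889.
Lower quotas: Coastal 10, Highland 1, Central 1 (sum 12, leaving 1 seat).
Remainders in descending order: Highland 0.7343, Central 0.1889, Coastal 0.0768.
The surplus seat goes to Highland.
Central receives 1.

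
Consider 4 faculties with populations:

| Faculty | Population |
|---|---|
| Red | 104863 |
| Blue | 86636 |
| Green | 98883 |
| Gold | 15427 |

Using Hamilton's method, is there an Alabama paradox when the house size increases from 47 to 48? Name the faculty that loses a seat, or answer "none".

At 47 seats: Red 16, Blue 13, Green 15, Gold 3.
At 48 seats: Red 16, Blue 14, Green 16, Gold 2.
Gold drops from 3 to 2.

Gold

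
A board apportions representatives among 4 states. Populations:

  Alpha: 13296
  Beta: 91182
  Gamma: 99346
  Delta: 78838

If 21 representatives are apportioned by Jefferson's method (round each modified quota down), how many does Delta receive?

Standard divisor 282662/21 ≈ 13460.095; standard quotas: Alpha 0.988, Beta 6.774, Gamma 7.381, Delta 5.857.
Rounding down gives 0, 6, 7, 5 = 18 seats, so the divisor must be adjusted.
With modified divisor 12700: modified quotas Alpha 1.047, Beta 7.180, Gamma 7.823, Delta 6.208.
Rounding down: Alpha 1, Beta 7, Gamma 7, Delta 6 (total 21).
Delta receives 6.

6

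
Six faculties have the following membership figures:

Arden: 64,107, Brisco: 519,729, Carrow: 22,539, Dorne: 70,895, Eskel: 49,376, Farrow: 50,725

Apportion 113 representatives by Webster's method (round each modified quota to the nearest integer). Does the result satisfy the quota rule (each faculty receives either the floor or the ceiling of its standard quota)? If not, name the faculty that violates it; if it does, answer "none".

Standard quotas: Arden 9.319, Brisco 75.549, Carrow 3.276, Dorne 10.305, Eskel 7.177, Farrow 7.373.
Webster allocation: Arden 9, Brisco 77, Carrow 3, Dorne 10, Eskel 7, Farrow 7.
Brisco has quota 75.549 (lower 75, upper 76) but receives 77 — outside the quota interval.

Brisco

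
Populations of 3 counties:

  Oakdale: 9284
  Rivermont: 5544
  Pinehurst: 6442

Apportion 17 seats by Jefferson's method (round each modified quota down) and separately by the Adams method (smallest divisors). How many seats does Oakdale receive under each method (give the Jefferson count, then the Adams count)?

Jefferson: Oakdale 8, Rivermont 4, Pinehurst 5.
Adams: Oakdale 7, Rivermont 5, Pinehurst 5.
Oakdale gets 8 under Jefferson and 7 under Adams.

8 and 7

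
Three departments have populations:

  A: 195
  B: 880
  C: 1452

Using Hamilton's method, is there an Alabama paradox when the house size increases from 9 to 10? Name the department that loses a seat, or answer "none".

none

At 9 seats: A 1, B 3, C 5.
At 10 seats: A 1, B 3, C 6.
No department's allocation decreased.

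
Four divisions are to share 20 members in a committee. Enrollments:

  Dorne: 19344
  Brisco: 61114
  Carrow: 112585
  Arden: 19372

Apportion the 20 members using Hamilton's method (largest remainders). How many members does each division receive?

Dorne: 2; Brisco: 6; Carrow: 10; Arden: 2

The standard divisor is 212415/20 ≈ 10620.75.
Standard quotas: Dorne 1.8213, Brisco 5.7542, Carrow 10.6005, Arden 1.8240.
Lower quotas: Dorne 1, Brisco 5, Carrow 10, Arden 1 (sum 17, leaving 3 seats).
Remainders in descending order: Arden 0.8240, Dorne 0.8213, Brisco 0.7542, Carrow 0.6005.
Largest remainders: Arden, Dorne, Brisco receive the extra seats.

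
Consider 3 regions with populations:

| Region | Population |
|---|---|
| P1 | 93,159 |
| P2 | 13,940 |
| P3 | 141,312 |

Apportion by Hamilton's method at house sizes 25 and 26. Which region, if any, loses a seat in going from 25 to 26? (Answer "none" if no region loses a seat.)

At 25 seats: P1 9, P2 2, P3 14.
At 26 seats: P1 10, P2 1, P3 15.
P2 drops from 2 to 1.

P2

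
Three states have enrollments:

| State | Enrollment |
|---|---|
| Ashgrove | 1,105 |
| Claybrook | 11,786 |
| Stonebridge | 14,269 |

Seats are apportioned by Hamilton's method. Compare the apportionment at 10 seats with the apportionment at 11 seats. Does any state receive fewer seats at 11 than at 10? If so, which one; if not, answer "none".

At 10 seats: Ashgrove 1, Claybrook 4, Stonebridge 5.
At 11 seats: Ashgrove 0, Claybrook 5, Stonebridge 6.
Ashgrove drops from 1 to 0.

Ashgrove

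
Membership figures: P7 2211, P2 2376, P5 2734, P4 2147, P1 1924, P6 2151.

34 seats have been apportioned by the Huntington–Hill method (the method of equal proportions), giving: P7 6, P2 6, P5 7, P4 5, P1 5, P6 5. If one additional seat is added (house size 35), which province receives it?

Priority for the next seat is population ÷ (√(s·(s+1))).
Priorities: P7 341.165, P2 366.625, P5 365.346, P4 391.987, P1 351.273, P6 392.717.
Highest priority: P6.

P6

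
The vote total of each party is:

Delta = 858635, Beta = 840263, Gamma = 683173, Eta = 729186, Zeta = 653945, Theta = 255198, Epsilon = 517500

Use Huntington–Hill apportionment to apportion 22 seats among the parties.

Delta 4; Beta 4; Gamma 3; Eta 4; Zeta 3; Theta 1; Epsilon 3

With divisor 203856: modified quotas Delta 4.212, Beta 4.122, Gamma 3.351, Eta 3.577, Zeta 3.208, Theta 1.252, Epsilon 2.539.
Geometric-mean thresholds: Delta √(4·5)=4.472, Beta √(4·5)=4.472, Gamma √(3·4)=3.464, Eta √(3·4)=3.464, Zeta √(3·4)=3.464, Theta √(1·2)=1.414, Epsilon √(2·3)=2.449.
Each quota rounded against its threshold gives Delta 4, Beta 4, Gamma 3, Eta 4, Zeta 3, Theta 1, Epsilon 3 (total 22).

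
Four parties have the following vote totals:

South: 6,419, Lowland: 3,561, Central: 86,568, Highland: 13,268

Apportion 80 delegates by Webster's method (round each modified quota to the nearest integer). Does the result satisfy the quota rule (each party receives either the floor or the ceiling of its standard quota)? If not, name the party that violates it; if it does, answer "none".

Central

Standard quotas: South 4.676, Lowland 2.594, Central 63.064, Highland 9.666.
Webster allocation: South 5, Lowland 3, Central 62, Highland 10.
Central has quota 63.064 (lower 63, upper 64) but receives 62 — outside the quota interval.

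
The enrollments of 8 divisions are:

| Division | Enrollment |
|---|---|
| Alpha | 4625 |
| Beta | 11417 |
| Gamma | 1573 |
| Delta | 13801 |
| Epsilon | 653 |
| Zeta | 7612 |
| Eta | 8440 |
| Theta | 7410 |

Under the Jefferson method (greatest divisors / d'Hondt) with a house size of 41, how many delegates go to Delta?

Standard divisor 55531/41 ≈ 1354.415; standard quotas: Alpha 3.415, Beta 8.429, Gamma 1.161, Delta 10.190, Epsilon 0.482, Zeta 5.620, Eta 6.231, Theta 5.471.
Rounding down gives 3, 8, 1, 10, 0, 5, 6, 5 = 38 seats, so the divisor must be adjusted.
With modified divisor 1240: modified quotas Alpha 3.730, Beta 9.207, Gamma 1.269, Delta 11.130, Epsilon 0.527, Zeta 6.139, Eta 6.806, Theta 5.976.
Rounding down: Alpha 3, Beta 9, Gamma 1, Delta 11, Epsilon 0, Zeta 6, Eta 6, Theta 5 (total 41).
Delta receives 11.

11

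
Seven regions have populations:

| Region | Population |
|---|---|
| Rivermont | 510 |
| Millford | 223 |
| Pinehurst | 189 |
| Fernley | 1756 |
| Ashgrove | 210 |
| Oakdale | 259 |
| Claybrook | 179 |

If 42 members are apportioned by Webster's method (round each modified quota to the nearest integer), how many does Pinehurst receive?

2

Standard divisor 3326/42 ≈ 79.19; standard quotas: Rivermont 6.440, Millford 2.816, Pinehurst 2.387, Fernley 22.174, Ashgrove 2.652, Oakdale 3.271, Claybrook 2.260.
Rounding to the nearest integer gives 6, 3, 2, 22, 3, 3, 2 = 41 seats, so the divisor must be adjusted.
With modified divisor 78.17: modified quotas Rivermont 6.524, Millford 2.853, Pinehurst 2.418, Fernley 22.464, Ashgrove 2.686, Oakdale 3.313, Claybrook 2.290.
Rounding to the nearest integer: Rivermont 7, Millford 3, Pinehurst 2, Fernley 22, Ashgrove 3, Oakdale 3, Claybrook 2 (total 42).
Pinehurst receives 2.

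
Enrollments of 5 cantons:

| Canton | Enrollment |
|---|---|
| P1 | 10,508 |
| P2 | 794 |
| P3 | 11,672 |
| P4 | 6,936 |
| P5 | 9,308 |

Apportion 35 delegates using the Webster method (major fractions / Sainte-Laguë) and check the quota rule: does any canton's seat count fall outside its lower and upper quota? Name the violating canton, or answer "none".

none

Standard quotas: P1 9.378, P2 0.709, P3 10.417, P4 6.190, P5 8.307.
Webster allocation: P1 9, P2 1, P3 11, P4 6, P5 8.
Every allocation lies between the lower and upper quota.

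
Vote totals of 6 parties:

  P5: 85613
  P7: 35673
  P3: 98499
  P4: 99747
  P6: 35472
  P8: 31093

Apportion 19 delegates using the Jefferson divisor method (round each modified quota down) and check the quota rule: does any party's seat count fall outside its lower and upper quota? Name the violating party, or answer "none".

Standard quotas: P5 4.213, P7 1.755, P3 4.847, P4 4.909, P6 1.746, P8 1.530.
Jefferson allocation: P5 4, P7 2, P3 5, P4 5, P6 2, P8 1.
Every allocation lies between the lower and upper quota.

none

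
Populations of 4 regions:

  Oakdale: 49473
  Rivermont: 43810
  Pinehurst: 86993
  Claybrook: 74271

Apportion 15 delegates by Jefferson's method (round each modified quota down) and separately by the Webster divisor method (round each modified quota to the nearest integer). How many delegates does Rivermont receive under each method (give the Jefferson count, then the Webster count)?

2 and 3

Jefferson: Oakdale 3, Rivermont 2, Pinehurst 5, Claybrook 5.
Webster: Oakdale 3, Rivermont 3, Pinehurst 5, Claybrook 4.
Rivermont gets 2 under Jefferson and 3 under Webster.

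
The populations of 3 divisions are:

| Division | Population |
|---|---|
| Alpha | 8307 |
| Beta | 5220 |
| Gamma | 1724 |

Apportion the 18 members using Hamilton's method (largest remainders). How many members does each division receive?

Alpha: 10, Beta: 6, Gamma: 2

Total 15251; standard divisor 15251/18 ≈ 847.278.
Standard quotas: Alpha 9.8043, Beta 6.1609, Gamma 2.0348.
Lower quotas: Alpha 9, Beta 6, Gamma 2 (sum 17, leaving 1 seat).
Remainders in descending order: Alpha 0.8043, Beta 0.1609, Gamma 0.0348.
Largest remainder: Alpha receives the extra seat.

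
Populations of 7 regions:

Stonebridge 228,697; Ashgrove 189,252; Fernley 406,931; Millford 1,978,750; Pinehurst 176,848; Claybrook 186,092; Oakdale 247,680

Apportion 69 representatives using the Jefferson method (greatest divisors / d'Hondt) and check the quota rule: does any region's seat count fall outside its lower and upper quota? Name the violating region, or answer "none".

Millford

Standard quotas: Stonebridge 4.622, Ashgrove 3.825, Fernley 8.224, Millford 39.989, Pinehurst 3.574, Claybrook 3.761, Oakdale 5.005.
Jefferson allocation: Stonebridge 4, Ashgrove 4, Fernley 8, Millford 42, Pinehurst 3, Claybrook 3, Oakdale 5.
Millford has quota 39.989 (lower 39, upper 40) but receives 42 — outside the quota interval.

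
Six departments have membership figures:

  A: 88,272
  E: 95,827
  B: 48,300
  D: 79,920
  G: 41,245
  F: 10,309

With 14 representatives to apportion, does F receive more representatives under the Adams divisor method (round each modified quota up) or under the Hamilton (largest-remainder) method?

Adams

Adams: A 3, E 3, B 2, D 3, G 2, F 1.
Hamilton: A 3, E 4, B 2, D 3, G 2, F 0.
F gets 1 under Adams and 0 under Hamilton.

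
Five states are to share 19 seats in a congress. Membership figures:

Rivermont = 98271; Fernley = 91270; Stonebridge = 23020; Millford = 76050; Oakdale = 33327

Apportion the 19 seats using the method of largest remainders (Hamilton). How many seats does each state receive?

Rivermont=6, Fernley=5, Stonebridge=1, Millford=5, Oakdale=2

Standard divisor: 321938 ÷ 19 ≈ 16944.105.
Standard quotas: Rivermont 5.7997, Fernley 5.3865, Stonebridge 1.3586, Millford 4.4883, Oakdale 1.9669.
Lower quotas: Rivermont 5, Fernley 5, Stonebridge 1, Millford 4, Oakdale 1 (sum 16, leaving 3 seats).
Remainders in descending order: Oakdale 0.9669, Rivermont 0.7997, Millford 0.4883, Fernley 0.3865, Stonebridge 0.3586.
Largest remainders: Oakdale, Rivermont, Millford receive the extra seats.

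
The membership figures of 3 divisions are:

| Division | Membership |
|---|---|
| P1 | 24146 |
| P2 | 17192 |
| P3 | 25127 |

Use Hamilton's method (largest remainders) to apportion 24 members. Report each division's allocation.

The standard divisor is 66465/24 ≈ 2769.375.
Standard quotas: P1 8.7189, P2 6.2079, P3 9.0732.
Lower quotas: P1 8, P2 6, P3 9 (sum 23, leaving 1 seat).
Remainders in descending order: P1 0.7189, P2 0.2079, P3 0.0732.
Largest remainder: P1 receives the extra seat.

P1=9, P2=6, P3=9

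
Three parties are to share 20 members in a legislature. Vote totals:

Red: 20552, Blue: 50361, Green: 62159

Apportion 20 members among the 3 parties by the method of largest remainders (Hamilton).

Red 3, Blue 8, Green 9

Standard divisor: 133072 ÷ 20 ≈ 6653.6.
Standard quotas: Red 3.0889, Blue 7.5690, Green 9.3422.
Lower quotas: Red 3, Blue 7, Green 9 (sum 19, leaving 1 seat).
Remainders in descending order: Blue 0.5690, Green 0.3422, Red 0.0889.
The surplus seat goes to Blue.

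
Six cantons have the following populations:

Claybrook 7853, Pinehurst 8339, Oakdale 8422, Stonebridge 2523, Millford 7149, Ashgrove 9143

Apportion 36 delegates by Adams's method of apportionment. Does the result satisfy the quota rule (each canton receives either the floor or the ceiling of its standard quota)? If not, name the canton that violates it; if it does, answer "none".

none

Standard quotas: Claybrook 6.510, Pinehurst 6.913, Oakdale 6.981, Stonebridge 2.091, Millford 5.926, Ashgrove 7.579.
Adams allocation: Claybrook 7, Pinehurst 7, Oakdale 7, Stonebridge 2, Millford 6, Ashgrove 7.
Every allocation lies between the lower and upper quota.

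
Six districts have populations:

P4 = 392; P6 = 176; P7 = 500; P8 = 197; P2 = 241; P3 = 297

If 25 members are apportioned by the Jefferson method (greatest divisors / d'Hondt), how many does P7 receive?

Standard divisor 1803/25 ≈ 72.12; standard quotas: P4 5.435, P6 2.440, P7 6.933, P8 2.732, P2 3.342, P3 4.118.
Rounding down gives 5, 2, 6, 2, 3, 4 = 22 seats, so the divisor must be adjusted.
With modified divisor 64: modified quotas P4 6.125, P6 2.750, P7 7.812, P8 3.078, P2 3.766, P3 4.641.
Rounding down: P4 6, P6 2, P7 7, P8 3, P2 3, P3 4 (total 25).
P7 receives 7.

7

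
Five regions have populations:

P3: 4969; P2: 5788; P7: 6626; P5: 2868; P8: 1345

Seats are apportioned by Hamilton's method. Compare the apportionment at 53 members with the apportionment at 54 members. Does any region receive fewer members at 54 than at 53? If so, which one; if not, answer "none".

At 53 seats: P3 12, P2 14, P7 16, P5 7, P8 4.
At 54 seats: P3 12, P2 15, P7 17, P5 7, P8 3.
P8 drops from 4 to 3.

P8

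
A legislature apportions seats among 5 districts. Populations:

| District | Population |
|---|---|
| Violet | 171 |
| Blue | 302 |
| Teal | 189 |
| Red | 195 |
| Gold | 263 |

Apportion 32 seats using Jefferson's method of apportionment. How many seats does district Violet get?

Standard divisor 1120/32 ≈ 35; standard quotas: Violet 4.886, Blue 8.629, Teal 5.400, Red 5.571, Gold 7.514.
Rounding down gives 4, 8, 5, 5, 7 = 29 seats, so the divisor must be adjusted.
With modified divisor 32.7: modified quotas Violet 5.229, Blue 9.235, Teal 5.780, Red 5.963, Gold 8.043.
Rounding down: Violet 5, Blue 9, Teal 5, Red 5, Gold 8 (total 32).
Violet receives 5.

5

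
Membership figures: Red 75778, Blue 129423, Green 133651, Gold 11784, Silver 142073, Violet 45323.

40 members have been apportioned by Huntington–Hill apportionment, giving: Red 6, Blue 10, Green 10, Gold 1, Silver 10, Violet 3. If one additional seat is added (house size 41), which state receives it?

Silver

Priority for the next seat is population ÷ (√(s·(s+1))).
Priorities: Red 11692.799, Blue 12339.999, Green 12743.123, Gold 8332.546, Silver 13546.129, Violet 13083.623.
Highest priority: Silver.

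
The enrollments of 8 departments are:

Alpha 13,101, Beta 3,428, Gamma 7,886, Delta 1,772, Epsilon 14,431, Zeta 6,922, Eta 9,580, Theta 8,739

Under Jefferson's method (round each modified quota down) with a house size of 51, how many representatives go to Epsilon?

Standard divisor 65859/51 ≈ 1291.353; standard quotas: Alpha 10.145, Beta 2.655, Gamma 6.107, Delta 1.372, Epsilon 11.175, Zeta 5.360, Eta 7.419, Theta 6.767.
Rounding down gives 10, 2, 6, 1, 11, 5, 7, 6 = 48 seats, so the divisor must be adjusted.
With modified divisor 1194: modified quotas Alpha 10.972, Beta 2.871, Gamma 6.605, Delta 1.484, Epsilon 12.086, Zeta 5.797, Eta 8.023, Theta 7.319.
Rounding down: Alpha 10, Beta 2, Gamma 6, Delta 1, Epsilon 12, Zeta 5, Eta 8, Theta 7 (total 51).
Epsilon receives 12.

12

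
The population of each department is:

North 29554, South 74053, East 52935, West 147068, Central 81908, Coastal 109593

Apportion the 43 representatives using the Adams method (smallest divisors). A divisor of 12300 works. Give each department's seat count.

With modified divisor 12300: modified quotas North 2.403, South 6.021, East 4.304, West 11.957, Central 6.659, Coastal 8.910.
Rounding up: North 3, South 7, East 5, West 12, Central 7, Coastal 9 (total 43).

North 3; South 7; East 5; West 12; Central 7; Coastal 9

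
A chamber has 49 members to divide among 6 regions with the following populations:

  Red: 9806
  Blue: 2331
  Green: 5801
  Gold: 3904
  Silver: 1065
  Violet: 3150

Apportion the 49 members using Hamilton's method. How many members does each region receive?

Red=19, Blue=4, Green=11, Gold=7, Silver=2, Violet=6

Total 26057; standard divisor 26057/49 ≈ 531.776.
Standard quotas: Red 18.4401, Blue 4.3834, Green 10.9087, Gold 7.3414, Silver 2.0027, Violet 5.9236.
Lower quotas: Red 18, Blue 4, Green 10, Gold 7, Silver 2, Violet 5 (sum 46, leaving 3 seats).
Remainders in descending order: Violet 0.9236, Green 0.9087, Red 0.4401, Blue 0.3834, Gold 0.3414, Silver 0.0027.
Largest remainders: Violet, Green, Red receive the extra seats.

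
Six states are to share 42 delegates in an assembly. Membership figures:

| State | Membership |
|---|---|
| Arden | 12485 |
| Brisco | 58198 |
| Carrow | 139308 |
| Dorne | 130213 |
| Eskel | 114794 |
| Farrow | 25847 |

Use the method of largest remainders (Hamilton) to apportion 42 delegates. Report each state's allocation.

Arden 1, Brisco 5, Carrow 12, Dorne 12, Eskel 10, Farrow 2

Standard divisor: 480845 ÷ 42 ≈ 11448.69.
Standard quotas: Arden 1.0905, Brisco 5.0834, Carrow 12.1680, Dorne 11.3736, Eskel 10.0268, Farrow 2.2576.
Lower quotas: Arden 1, Brisco 5, Carrow 12, Dorne 11, Eskel 10, Farrow 2 (sum 41, leaving 1 seat).
Remainders in descending order: Dorne 0.3736, Farrow 0.2576, Carrow 0.1680, Arden 0.0905, Brisco 0.0834, Eskel 0.0268.
The surplus seat goes to Dorne.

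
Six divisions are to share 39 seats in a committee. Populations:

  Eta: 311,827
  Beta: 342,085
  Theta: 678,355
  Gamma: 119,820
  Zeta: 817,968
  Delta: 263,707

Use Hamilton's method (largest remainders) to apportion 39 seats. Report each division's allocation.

Standard divisor: 2533762 ÷ 39 ≈ 64968.256.
Standard quotas: Eta 4.7997, Beta 5.2654, Theta 10.4413, Gamma 1.8443, Zeta 12.5903, Delta 4.0590.
Lower quotas: Eta 4, Beta 5, Theta 10, Gamma 1, Zeta 12, Delta 4 (sum 36, leaving 3 seats).
Remainders in descending order: Gamma 0.8443, Eta 0.7997, Zeta 0.5903, Theta 0.4413, Beta 0.2654, Delta 0.0590.
Largest remainders: Gamma, Eta, Zeta receive the extra seats.

Eta 5, Beta 5, Theta 10, Gamma 2, Zeta 13, Delta 4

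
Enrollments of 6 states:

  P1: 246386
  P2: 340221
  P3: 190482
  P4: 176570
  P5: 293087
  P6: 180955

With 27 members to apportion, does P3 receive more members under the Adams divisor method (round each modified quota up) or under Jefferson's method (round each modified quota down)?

Adams

Adams: P1 5, P2 6, P3 4, P4 3, P5 5, P6 4.
Jefferson: P1 5, P2 7, P3 3, P4 3, P5 6, P6 3.
P3 gets 4 under Adams and 3 under Jefferson.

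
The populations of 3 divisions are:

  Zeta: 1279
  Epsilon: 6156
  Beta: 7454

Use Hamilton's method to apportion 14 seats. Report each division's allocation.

Total 14889; standard divisor 14889/14 ≈ 1063.5.
Standard quotas: Zeta 1.2026, Epsilon 5.7884, Beta 7.0089.
Lower quotas: Zeta 1, Epsilon 5, Beta 7 (sum 13, leaving 1 seat).
Remainders in descending order: Epsilon 0.7884, Zeta 0.2026, Beta 0.0089.
Largest remainder: Epsilon receives the extra seat.

Zeta: 1; Epsilon: 6; Beta: 7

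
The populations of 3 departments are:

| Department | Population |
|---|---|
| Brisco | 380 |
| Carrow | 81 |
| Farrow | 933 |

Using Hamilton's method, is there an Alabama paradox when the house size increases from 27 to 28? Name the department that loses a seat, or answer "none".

At 27 seats: Brisco 7, Carrow 2, Farrow 18.
At 28 seats: Brisco 8, Carrow 1, Farrow 19.
Carrow drops from 2 to 1.

Carrow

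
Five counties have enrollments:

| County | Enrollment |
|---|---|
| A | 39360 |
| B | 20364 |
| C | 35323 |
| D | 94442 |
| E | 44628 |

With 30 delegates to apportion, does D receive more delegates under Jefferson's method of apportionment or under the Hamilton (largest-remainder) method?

Jefferson

Jefferson: A 5, B 2, C 4, D 13, E 6.
Hamilton: A 5, B 3, C 4, D 12, E 6.
D gets 13 under Jefferson and 12 under Hamilton.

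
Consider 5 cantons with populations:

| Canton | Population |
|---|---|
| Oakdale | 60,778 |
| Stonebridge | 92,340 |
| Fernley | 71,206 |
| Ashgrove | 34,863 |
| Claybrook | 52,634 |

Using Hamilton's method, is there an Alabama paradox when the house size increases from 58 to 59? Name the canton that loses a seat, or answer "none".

none

At 58 seats: Oakdale 11, Stonebridge 17, Fernley 13, Ashgrove 7, Claybrook 10.
At 59 seats: Oakdale 12, Stonebridge 17, Fernley 13, Ashgrove 7, Claybrook 10.
No canton's allocation decreased.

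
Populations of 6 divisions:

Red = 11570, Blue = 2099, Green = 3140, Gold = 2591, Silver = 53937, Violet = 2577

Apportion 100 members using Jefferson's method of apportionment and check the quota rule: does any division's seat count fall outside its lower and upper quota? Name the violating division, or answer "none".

Standard quotas: Red 15.241, Blue 2.765, Green 4.136, Gold 3.413, Silver 71.050, Violet 3.395.
Jefferson allocation: Red 15, Blue 2, Green 4, Gold 3, Silver 73, Violet 3.
Silver has quota 71.050 (lower 71, upper 72) but receives 73 — outside the quota interval.

Silver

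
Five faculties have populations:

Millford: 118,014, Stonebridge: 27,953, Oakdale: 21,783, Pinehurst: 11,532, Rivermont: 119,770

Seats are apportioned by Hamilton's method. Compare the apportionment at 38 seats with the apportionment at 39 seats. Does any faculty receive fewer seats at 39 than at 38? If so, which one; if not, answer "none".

At 38 seats: Millford 15, Stonebridge 4, Oakdale 3, Pinehurst 1, Rivermont 15.
At 39 seats: Millford 15, Stonebridge 4, Oakdale 3, Pinehurst 1, Rivermont 16.
No faculty's allocation decreased.

none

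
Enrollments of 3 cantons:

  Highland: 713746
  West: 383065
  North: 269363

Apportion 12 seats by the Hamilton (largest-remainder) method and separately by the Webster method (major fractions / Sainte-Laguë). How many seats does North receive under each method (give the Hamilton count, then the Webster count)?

3 and 2

Hamilton: Highland 6, West 3, North 3.
Webster: Highland 7, West 3, North 2.
North gets 3 under Hamilton and 2 under Webster.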